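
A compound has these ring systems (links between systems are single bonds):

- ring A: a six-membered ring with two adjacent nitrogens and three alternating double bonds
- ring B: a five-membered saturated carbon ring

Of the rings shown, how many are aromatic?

1

Ring A has a continuous p-orbital overlap around the ring; 3 ring double bonds give 6 π electrons. Since 6 = 4n+2 (n=1), ring A is aromatic (pyridazine).
Ring B has only sp³ atoms, so it is not fully conjugated — not aromatic (cyclopentane).
Aromatic: A. Total: 1.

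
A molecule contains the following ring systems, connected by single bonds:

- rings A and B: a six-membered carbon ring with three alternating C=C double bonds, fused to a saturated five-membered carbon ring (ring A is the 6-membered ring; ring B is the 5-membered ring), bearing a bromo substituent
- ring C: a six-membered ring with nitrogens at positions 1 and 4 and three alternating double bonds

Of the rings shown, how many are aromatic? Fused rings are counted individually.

2

Ring A is fully conjugated (every ring atom contributes a p orbital); 3 ring double bonds give 6 π electrons. That satisfies 4n+2 with n=1, so ring A is aromatic (benzene ring).
Ring B has three sp³ carbons, so it is not fully conjugated — not aromatic (cyclopentane ring).
Ring C has a continuous p-orbital overlap around the ring; 3 ring double bonds give 6 π electrons. 6 = 4(1)+2, so ring C is aromatic (pyrazine).
Aromatic: A, C. Total: 2.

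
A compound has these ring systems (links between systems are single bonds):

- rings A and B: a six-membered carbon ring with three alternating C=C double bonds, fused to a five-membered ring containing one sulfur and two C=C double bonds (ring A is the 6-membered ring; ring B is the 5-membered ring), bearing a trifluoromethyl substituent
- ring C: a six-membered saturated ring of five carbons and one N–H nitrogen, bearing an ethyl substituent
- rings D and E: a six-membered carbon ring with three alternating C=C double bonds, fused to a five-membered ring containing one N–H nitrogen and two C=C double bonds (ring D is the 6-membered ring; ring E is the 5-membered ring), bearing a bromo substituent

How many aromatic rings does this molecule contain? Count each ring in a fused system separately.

Rings A and B form a fused bicyclic system (with one sulfur) with 9 sp² atoms and 10 π electrons from ring double bonds plus a heteroatom lone pair. 10 = 4(2)+2, so the system is aromatic and both rings count as aromatic (benzothiophene).
Ring C has only sp³ atoms, so it is not fully conjugated — not aromatic (piperidine).
Rings D and E form a fused bicyclic system (with one N–H) with 9 sp² atoms and 10 π electrons from ring double bonds plus a heteroatom lone pair. 10 = 4(2)+2, so the system is aromatic and both rings count as aromatic (indole).
Aromatic: A, B, D, E. Total: 4.

4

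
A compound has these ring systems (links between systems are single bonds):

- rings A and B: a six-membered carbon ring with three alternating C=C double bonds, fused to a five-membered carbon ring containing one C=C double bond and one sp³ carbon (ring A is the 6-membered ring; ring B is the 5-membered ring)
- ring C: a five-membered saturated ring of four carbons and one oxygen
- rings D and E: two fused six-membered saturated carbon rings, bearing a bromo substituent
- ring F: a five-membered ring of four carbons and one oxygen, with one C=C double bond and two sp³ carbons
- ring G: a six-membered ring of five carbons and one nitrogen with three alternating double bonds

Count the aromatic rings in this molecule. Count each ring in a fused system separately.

Ring A is fully conjugated (every ring atom contributes a p orbital); 3 ring double bonds give 6 π electrons. That satisfies 4n+2 with n=1, so ring A is aromatic (benzene ring).
Ring B has one sp³ carbon, so it is not fully conjugated — not aromatic (cyclopentene ring).
Ring C has only sp³ atoms, so it is not fully conjugated — not aromatic (tetrahydrofuran).
Ring D has only sp³ atoms, so it is not fully conjugated — not aromatic (cyclohexane ring).
Ring E has only sp³ atoms, so it is not fully conjugated — not aromatic (cyclohexane ring).
Ring F has two sp³ carbons, so it is not fully conjugated — not aromatic (2,3-dihydrofuran).
Ring G has a continuous p-orbital overlap around the ring; 3 ring double bonds give 6 π electrons. That satisfies 4n+2 with n=1, so ring G is aromatic (pyridine).
Aromatic: A, G. Total: 2.

2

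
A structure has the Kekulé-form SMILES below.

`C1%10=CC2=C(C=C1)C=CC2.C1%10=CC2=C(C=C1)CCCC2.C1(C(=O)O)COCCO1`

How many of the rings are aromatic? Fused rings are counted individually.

The SMILES encodes a six-membered carbon ring with three alternating C=C double bonds, fused to a five-membered carbon ring containing one C=C double bond and one sp³ carbon; a six-membered carbon ring with three alternating C=C double bonds, fused to a saturated six-membered carbon ring; a six-membered saturated ring with oxygens at positions 1 and 4.
The 6-membered ring is planar and fully conjugated; 3 ring double bonds give 6 π electrons. Since 6 = 4n+2 (n=1), it is aromatic (benzene ring).
The 5-membered ring has one sp³ carbon, so it is not fully conjugated — not aromatic (cyclopentene ring).
The second 6-membered ring is fully conjugated (every ring atom contributes a p orbital); 3 ring double bonds give 6 π electrons. That satisfies 4n+2 with n=1, so it is aromatic (benzene ring).
The third 6-membered ring has four sp³ carbons, so it is not fully conjugated — not aromatic (cyclohexane ring).
The 6-membered ring with two oxygens (1,4) has only sp³ atoms, so it is not fully conjugated — not aromatic (1,4-dioxane).
2 of the 5 rings are aromatic. Total: 2.

2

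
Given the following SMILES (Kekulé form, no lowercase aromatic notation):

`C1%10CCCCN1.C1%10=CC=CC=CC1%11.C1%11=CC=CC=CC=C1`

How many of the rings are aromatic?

The SMILES encodes a six-membered saturated ring of five carbons and one N–H nitrogen; a seven-membered carbon ring with three C=C double bonds and one sp³ carbon; an eight-membered carbon ring with four alternating C=C double bonds.
The 6-membered ring with one N–H has only sp³ atoms, so it is not fully conjugated — not aromatic (piperidine).
The 7-membered ring has one sp³ carbon, so it is not fully conjugated — not aromatic (cycloheptatriene).
The 8-membered ring has only sp² ring atoms; a planar conformation would have a fully conjugated π system of 8 electrons. But 8 = 4(2), which is 4n not 4n+2, so it is not aromatic (cyclooctatetraene) — cyclooctatetraene distorts into a non-planar tub to avoid antiaromaticity.
None of the rings are aromatic. Total: 0.

0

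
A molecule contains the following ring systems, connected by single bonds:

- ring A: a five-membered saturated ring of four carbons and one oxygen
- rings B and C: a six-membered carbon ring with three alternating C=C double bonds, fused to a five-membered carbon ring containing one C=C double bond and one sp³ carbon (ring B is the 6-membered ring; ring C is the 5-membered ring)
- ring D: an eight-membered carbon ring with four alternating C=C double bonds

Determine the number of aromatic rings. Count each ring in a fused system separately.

1

Ring A has only sp³ atoms, so it is not fully conjugated — not aromatic (tetrahydrofuran).
Ring B is fully conjugated (every ring atom contributes a p orbital); 3 ring double bonds give 6 π electrons. Since 6 = 4n+2 (n=1), ring B is aromatic (benzene ring).
Ring C has one sp³ carbon, so it is not fully conjugated — not aromatic (cyclopentene ring).
Ring D has only sp² ring atoms; a planar conformation would have a fully conjugated π system of 8 electrons. But 8 = 4(2), which is 4n not 4n+2, so ring D is not aromatic (cyclooctatetraene) — cyclooctatetraene distorts into a non-planar tub to avoid antiaromaticity.
Aromatic: B. Total: 1.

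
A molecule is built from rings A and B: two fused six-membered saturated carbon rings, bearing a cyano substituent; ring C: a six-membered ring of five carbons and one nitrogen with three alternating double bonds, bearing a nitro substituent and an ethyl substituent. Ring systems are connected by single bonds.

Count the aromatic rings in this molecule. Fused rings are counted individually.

1

Ring A has only sp³ atoms, so it is not fully conjugated — not aromatic (cyclohexane ring).
Ring B has only sp³ atoms, so it is not fully conjugated — not aromatic (cyclohexane ring).
Ring C is fully conjugated (every ring atom contributes a p orbital); 3 ring double bonds give 6 π electrons. Since 6 = 4n+2 (n=1), ring C is aromatic (pyridine).
Aromatic: C. Total: 1.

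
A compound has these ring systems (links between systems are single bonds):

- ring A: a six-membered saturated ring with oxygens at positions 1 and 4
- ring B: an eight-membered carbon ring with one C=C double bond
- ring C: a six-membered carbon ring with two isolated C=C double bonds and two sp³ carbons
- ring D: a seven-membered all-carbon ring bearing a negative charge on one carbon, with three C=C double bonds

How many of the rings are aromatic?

0

Ring A has only sp³ atoms, so it is not fully conjugated — not aromatic (1,4-dioxane).
Ring B has six sp³ carbons, so it is not fully conjugated — not aromatic (cyclooctene).
Ring C has two sp³ carbons, so it is not fully conjugated — not aromatic (1,4-cyclohexadiene).
Ring D has only sp² ring atoms; a planar conformation would have a fully conjugated π system of 8 electrons. But 8 = 4(2), which is 4n not 4n+2, so ring D is not aromatic (cycloheptatrienyl anion).
No ring is aromatic. Total: 0.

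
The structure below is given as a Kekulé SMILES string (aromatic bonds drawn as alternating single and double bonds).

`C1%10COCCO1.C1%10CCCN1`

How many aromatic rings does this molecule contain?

The SMILES encodes a six-membered saturated ring with oxygens at positions 1 and 4; a five-membered saturated ring of four carbons and one N–H nitrogen.
The 6-membered ring with two oxygens (1,4) has only sp³ atoms, so it is not fully conjugated — not aromatic (1,4-dioxane).
The 5-membered ring with one N–H has only sp³ atoms, so it is not fully conjugated — not aromatic (pyrrolidine).
None of the rings are aromatic. Total: 0.

0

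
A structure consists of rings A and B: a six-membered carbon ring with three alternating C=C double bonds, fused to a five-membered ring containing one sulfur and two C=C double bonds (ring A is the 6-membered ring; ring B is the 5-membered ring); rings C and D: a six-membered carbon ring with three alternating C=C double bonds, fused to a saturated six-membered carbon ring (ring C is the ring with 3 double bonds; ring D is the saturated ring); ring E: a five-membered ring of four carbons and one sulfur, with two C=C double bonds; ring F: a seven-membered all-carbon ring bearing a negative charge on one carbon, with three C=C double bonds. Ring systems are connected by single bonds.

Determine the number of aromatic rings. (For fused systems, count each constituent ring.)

Rings A and B form a fused bicyclic system (with one sulfur) with 9 sp² atoms and 10 π electrons from ring double bonds plus a heteroatom lone pair. 10 = 4(2)+2, so the system is aromatic and both rings count as aromatic (benzothiophene).
Ring C is planar and fully conjugated; 3 ring double bonds give 6 π electrons. 6 = 4(1)+2, so ring C is aromatic (benzene ring).
Ring D has four sp³ carbons, so it is not fully conjugated — not aromatic (cyclohexane ring).
Ring E is planar and fully conjugated; 2 ring double bonds (4 π electrons) plus a heteroatom lone pair (2) give 6 π electrons. 6 = 4(1)+2, so ring E is aromatic (thiophene).
Ring F has only sp² ring atoms; a planar conformation would have a fully conjugated π system of 8 electrons. But 8 = 4(2), which is 4n not 4n+2, so ring F is not aromatic (cycloheptatrienyl anion).
Aromatic: A, B, C, E. Total: 4.

4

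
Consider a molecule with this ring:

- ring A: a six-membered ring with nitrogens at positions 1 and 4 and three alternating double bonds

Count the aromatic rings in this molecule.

Ring A is planar and fully conjugated; 3 ring double bonds give 6 π electrons. That satisfies 4n+2 with n=1, so ring A is aromatic (pyrazine).

1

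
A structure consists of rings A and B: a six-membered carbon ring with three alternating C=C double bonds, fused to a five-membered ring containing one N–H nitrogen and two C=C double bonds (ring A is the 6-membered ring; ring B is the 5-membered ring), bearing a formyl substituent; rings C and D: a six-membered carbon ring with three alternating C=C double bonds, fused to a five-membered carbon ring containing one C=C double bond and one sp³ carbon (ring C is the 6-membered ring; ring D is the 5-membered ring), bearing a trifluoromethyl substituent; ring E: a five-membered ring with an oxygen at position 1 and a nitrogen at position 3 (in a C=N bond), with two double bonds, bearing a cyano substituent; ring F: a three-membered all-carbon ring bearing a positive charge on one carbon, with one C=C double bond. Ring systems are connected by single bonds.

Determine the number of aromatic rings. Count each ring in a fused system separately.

5

Rings A and B form a fused bicyclic system (with one N–H) with 9 sp² atoms and 10 π electrons from ring double bonds plus a heteroatom lone pair. 10 = 4(2)+2, so the system is aromatic and both rings count as aromatic (indole).
Ring C has a continuous p-orbital overlap around the ring; 3 ring double bonds give 6 π electrons. Since 6 = 4n+2 (n=1), ring C is aromatic (benzene ring).
Ring D has one sp³ carbon, so it is not fully conjugated — not aromatic (cyclopentene ring).
Ring E is planar and fully conjugated; 2 ring double bonds (4 π electrons) plus a heteroatom lone pair (2) give 6 π electrons. 6 = 4(1)+2, so ring E is aromatic (oxazole).
Ring F has a continuous p-orbital overlap around the ring; 1 ring double bond (2 π electrons) plus the carbocation's empty p orbital (0, but keeps the ring conjugated) give 2 π electrons. Since 2 = 4n+2 (n=0), ring F is aromatic (cyclopropenyl cation).
Aromatic: A, B, C, E, F. Total: 5.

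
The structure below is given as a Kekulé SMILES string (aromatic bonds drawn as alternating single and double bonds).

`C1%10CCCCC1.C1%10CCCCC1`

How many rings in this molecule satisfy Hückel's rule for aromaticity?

The SMILES encodes a six-membered saturated carbon ring; a six-membered saturated carbon ring.
The 6-membered ring has only sp³ atoms, so it is not fully conjugated — not aromatic (cyclohexane).
The second 6-membered ring has only sp³ atoms, so it is not fully conjugated — not aromatic (cyclohexane).
None of the rings are aromatic. Total: 0.

0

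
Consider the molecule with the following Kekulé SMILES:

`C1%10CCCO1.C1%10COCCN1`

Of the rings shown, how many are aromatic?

0

The SMILES encodes a five-membered saturated ring of four carbons and one oxygen; a six-membered saturated ring with an oxygen and an N–H nitrogen at positions 1 and 4.
The 5-membered ring with one oxygen has only sp³ atoms, so it is not fully conjugated — not aromatic (tetrahydrofuran).
The 6-membered ring with one oxygen and one N–H (1,4) has only sp³ atoms, so it is not fully conjugated — not aromatic (morpholine).
None of the rings are aromatic. Total: 0.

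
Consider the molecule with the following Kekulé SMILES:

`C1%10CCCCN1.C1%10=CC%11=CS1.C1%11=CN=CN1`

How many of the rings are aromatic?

The SMILES encodes a six-membered saturated ring of five carbons and one N–H nitrogen; a five-membered ring of four carbons and one sulfur, with two C=C double bonds; a five-membered ring with nitrogens at positions 1 and 3 (one bearing H, one in a C=N bond) and two double bonds.
The 6-membered ring with one N–H has only sp³ atoms, so it is not fully conjugated — not aromatic (piperidine).
The 5-membered ring with one sulfur is fully conjugated (every ring atom contributes a p orbital); 2 ring double bonds (4 π electrons) plus a heteroatom lone pair (2) give 6 π electrons. That satisfies 4n+2 with n=1, so it is aromatic (thiophene).
The 5-membered ring with two nitrogens (one N–H, one =N–) is planar and fully conjugated; 2 ring double bonds (4 π electrons) plus a heteroatom lone pair (2) give 6 π electrons. That satisfies 4n+2 with n=1, so it is aromatic (imidazole).
2 of the 3 rings are aromatic. Total: 2.

2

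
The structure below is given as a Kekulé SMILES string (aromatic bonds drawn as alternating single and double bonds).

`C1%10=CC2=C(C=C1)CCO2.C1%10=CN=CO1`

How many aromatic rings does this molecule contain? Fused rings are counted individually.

The SMILES encodes a six-membered carbon ring with three alternating C=C double bonds, fused to a five-membered ring containing one oxygen and two sp³ carbons; a five-membered ring with an oxygen at position 1 and a nitrogen at position 3 (in a C=N bond), with two double bonds.
The 6-membered ring has a continuous p-orbital overlap around the ring; 3 ring double bonds give 6 π electrons. 6 = 4(1)+2, so it is aromatic (benzene ring).
The 5-membered ring with one oxygen has two sp³ carbons, so it is not fully conjugated — not aromatic (oxolane ring).
The 5-membered ring with one oxygen and one =N– is fully conjugated (every ring atom contributes a p orbital); 2 ring double bonds (4 π electrons) plus a heteroatom lone pair (2) give 6 π electrons. That satisfies 4n+2 with n=1, so it is aromatic (oxazole).
2 of the 3 rings are aromatic. Total: 2.

2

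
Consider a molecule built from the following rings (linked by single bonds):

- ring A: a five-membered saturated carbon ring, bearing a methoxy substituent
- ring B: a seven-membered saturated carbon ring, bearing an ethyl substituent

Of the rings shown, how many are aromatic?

Ring A has only sp³ atoms, so it is not fully conjugated — not aromatic (cyclopentane).
Ring B has only sp³ atoms, so it is not fully conjugated — not aromatic (cycloheptane).
No ring is aromatic. Total: 0.

0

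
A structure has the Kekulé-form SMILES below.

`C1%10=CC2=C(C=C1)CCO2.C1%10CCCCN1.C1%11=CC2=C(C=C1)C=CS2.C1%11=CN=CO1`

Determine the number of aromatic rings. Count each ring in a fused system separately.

The SMILES encodes a six-membered carbon ring with three alternating C=C double bonds, fused to a five-membered ring containing one oxygen and two sp³ carbons; a six-membered saturated ring of five carbons and one N–H nitrogen; a six-membered carbon ring with three alternating C=C double bonds, fused to a five-membered ring containing one sulfur and two C=C double bonds; a five-membered ring with an oxygen at position 1 and a nitrogen at position 3 (in a C=N bond), with two double bonds.
The 6-membered ring has a continuous p-orbital overlap around the ring; 3 ring double bonds give 6 π electrons. 6 = 4(1)+2, so it is aromatic (benzene ring).
The 5-membered ring with one oxygen has two sp³ carbons, so it is not fully conjugated — not aromatic (oxolane ring).
The 6-membered ring with one N–H has only sp³ atoms, so it is not fully conjugated — not aromatic (piperidine).
The fused 6/5-membered bicyclic (with one sulfur) is a single π system with 9 sp² atoms and 10 π electrons from ring double bonds plus a heteroatom lone pair. 10 = 4(2)+2, so the system is aromatic and both rings count as aromatic (benzothiophene).
The 5-membered ring with one oxygen and one =N– is fully conjugated (every ring atom contributes a p orbital); 2 ring double bonds (4 π electrons) plus a heteroatom lone pair (2) give 6 π electrons. Since 6 = 4n+2 (n=1), it is aromatic (oxazole).
4 of the 6 rings are aromatic. Total: 4.

4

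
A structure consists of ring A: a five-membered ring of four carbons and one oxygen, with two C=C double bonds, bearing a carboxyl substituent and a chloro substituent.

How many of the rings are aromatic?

Ring A has a continuous p-orbital overlap around the ring; 2 ring double bonds (4 π electrons) plus a heteroatom lone pair (2) give 6 π electrons. Since 6 = 4n+2 (n=1), ring A is aromatic (furan).

1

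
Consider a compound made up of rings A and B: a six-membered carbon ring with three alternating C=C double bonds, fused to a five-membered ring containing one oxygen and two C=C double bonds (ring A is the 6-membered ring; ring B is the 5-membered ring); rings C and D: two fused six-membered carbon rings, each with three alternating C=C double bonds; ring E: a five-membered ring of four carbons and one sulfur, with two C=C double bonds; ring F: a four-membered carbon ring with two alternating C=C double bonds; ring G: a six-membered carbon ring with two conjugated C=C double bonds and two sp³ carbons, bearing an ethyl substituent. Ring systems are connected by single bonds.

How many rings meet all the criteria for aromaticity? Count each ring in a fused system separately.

5

Rings A and B form a fused bicyclic system (with one oxygen) with 9 sp² atoms and 10 π electrons from ring double bonds plus a heteroatom lone pair. 10 = 4(2)+2, so the system is aromatic and both rings count as aromatic (benzofuran).
Rings C and D form a fused bicyclic system with 10 sp² atoms and 10 π electrons from ring double bonds. 10 = 4(2)+2, so the system is aromatic and both rings count as aromatic (naphthalene).
Ring E is planar and fully conjugated; 2 ring double bonds (4 π electrons) plus a heteroatom lone pair (2) give 6 π electrons. 6 = 4(1)+2, so ring E is aromatic (thiophene).
Ring F has only sp² ring atoms; a planar conformation would have a fully conjugated π system of 4 electrons. But 4 = 4(1), which is 4n not 4n+2, so ring F is not aromatic (cyclobutadiene) — cyclobutadiene is antiaromatic and distorts to a rectangle.
Ring G has two sp³ carbons, so it is not fully conjugated — not aromatic (1,3-cyclohexadiene).
Aromatic: A, B, C, D, E. Total: 5.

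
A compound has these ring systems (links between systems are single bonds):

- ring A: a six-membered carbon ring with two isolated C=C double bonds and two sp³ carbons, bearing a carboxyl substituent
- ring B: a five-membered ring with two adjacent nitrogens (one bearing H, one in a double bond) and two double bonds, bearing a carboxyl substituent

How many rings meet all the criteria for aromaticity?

Ring A has two sp³ carbons, so it is not fully conjugated — not aromatic (1,4-cyclohexadiene).
Ring B has a continuous p-orbital overlap around the ring; 2 ring double bonds (4 π electrons) plus a heteroatom lone pair (2) give 6 π electrons. That satisfies 4n+2 with n=1, so ring B is aromatic (pyrazole).
Aromatic: B. Total: 1.

1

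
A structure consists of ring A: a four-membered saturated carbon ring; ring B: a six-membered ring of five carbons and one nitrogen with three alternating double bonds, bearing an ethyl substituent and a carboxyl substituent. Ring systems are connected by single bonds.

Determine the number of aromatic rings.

Ring A has only sp³ atoms, so it is not fully conjugated — not aromatic (cyclobutane).
Ring B is fully conjugated (every ring atom contributes a p orbital); 3 ring double bonds give 6 π electrons. 6 = 4(1)+2, so ring B is aromatic (pyridine).
Aromatic: B. Total: 1.

1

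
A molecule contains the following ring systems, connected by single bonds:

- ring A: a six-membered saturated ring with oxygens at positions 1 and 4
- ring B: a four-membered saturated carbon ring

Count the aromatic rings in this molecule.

Ring A has only sp³ atoms, so it is not fully conjugated — not aromatic (1,4-dioxane).
Ring B has only sp³ atoms, so it is not fully conjugated — not aromatic (cyclobutane).
No ring is aromatic. Total: 0.

0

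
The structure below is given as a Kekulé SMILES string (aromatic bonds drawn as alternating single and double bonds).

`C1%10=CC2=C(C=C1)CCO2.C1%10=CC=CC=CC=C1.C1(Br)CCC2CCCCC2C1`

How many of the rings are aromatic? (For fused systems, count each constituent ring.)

The SMILES encodes a six-membered carbon ring with three alternating C=C double bonds, fused to a five-membered ring containing one oxygen and two sp³ carbons; an eight-membered carbon ring with four alternating C=C double bonds; two fused six-membered saturated carbon rings.
The 6-membered ring is fully conjugated (every ring atom contributes a p orbital); 3 ring double bonds give 6 π electrons. That satisfies 4n+2 with n=1, so it is aromatic (benzene ring).
The 5-membered ring with one oxygen has two sp³ carbons, so it is not fully conjugated — not aromatic (oxolane ring).
The 8-membered ring has only sp² ring atoms; a planar conformation would have a fully conjugated π system of 8 electrons. But 8 = 4(2), which is 4n not 4n+2, so it is not aromatic (cyclooctatetraene) — cyclooctatetraene distorts into a non-planar tub to avoid antiaromaticity.
The second 6-membered ring has only sp³ atoms, so it is not fully conjugated — not aromatic (cyclohexane ring).
The third 6-membered ring has only sp³ atoms, so it is not fully conjugated — not aromatic (cyclohexane ring).
1 of the 5 rings is aromatic. Total: 1.

1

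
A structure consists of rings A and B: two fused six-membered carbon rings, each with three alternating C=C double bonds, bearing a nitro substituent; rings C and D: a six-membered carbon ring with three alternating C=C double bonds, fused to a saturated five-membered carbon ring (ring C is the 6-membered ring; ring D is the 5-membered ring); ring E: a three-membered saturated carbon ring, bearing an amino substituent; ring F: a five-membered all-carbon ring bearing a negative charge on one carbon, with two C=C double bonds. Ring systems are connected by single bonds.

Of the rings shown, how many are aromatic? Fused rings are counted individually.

Rings A and B form a fused bicyclic system with 10 sp² atoms and 10 π electrons from ring double bonds. 10 = 4(2)+2, so the system is aromatic and both rings count as aromatic (naphthalene).
Ring C has a continuous p-orbital overlap around the ring; 3 ring double bonds give 6 π electrons. 6 = 4(1)+2, so ring C is aromatic (benzene ring).
Ring D has three sp³ carbons, so it is not fully conjugated — not aromatic (cyclopentane ring).
Ring E has only sp³ atoms, so it is not fully conjugated — not aromatic (cyclopropane).
Ring F is fully conjugated (every ring atom contributes a p orbital); 2 ring double bonds (4 π electrons) plus the carbanion lone pair (2) give 6 π electrons. 6 = 4(1)+2, so ring F is aromatic (cyclopentadienyl anion).
Aromatic: A, B, C, F. Total: 4.

4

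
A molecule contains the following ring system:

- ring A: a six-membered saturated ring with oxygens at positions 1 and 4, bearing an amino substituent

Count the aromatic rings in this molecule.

Ring A has only sp³ atoms, so it is not fully conjugated — not aromatic (1,4-dioxane).

0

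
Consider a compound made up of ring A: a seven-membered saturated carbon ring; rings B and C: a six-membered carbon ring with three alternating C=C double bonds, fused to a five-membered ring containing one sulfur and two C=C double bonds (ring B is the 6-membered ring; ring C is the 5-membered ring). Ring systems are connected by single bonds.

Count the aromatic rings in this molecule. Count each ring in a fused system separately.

2

Ring A has only sp³ atoms, so it is not fully conjugated — not aromatic (cycloheptane).
Rings B and C form a fused bicyclic system (with one sulfur) with 9 sp² atoms and 10 π electrons from ring double bonds plus a heteroatom lone pair. 10 = 4(2)+2, so the system is aromatic and both rings count as aromatic (benzothiophene).
Aromatic: B, C. Total: 2.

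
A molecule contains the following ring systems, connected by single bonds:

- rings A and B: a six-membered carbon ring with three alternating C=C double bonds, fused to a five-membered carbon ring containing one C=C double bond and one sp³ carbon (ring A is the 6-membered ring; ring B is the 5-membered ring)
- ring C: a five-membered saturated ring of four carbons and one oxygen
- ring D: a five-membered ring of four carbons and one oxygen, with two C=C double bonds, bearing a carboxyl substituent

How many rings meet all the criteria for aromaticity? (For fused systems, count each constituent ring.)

2

Ring A has a continuous p-orbital overlap around the ring; 3 ring double bonds give 6 π electrons. Since 6 = 4n+2 (n=1), ring A is aromatic (benzene ring).
Ring B has one sp³ carbon, so it is not fully conjugated — not aromatic (cyclopentene ring).
Ring C has only sp³ atoms, so it is not fully conjugated — not aromatic (tetrahydrofuran).
Ring D is planar and fully conjugated; 2 ring double bonds (4 π electrons) plus a heteroatom lone pair (2) give 6 π electrons. That satisfies 4n+2 with n=1, so ring D is aromatic (furan).
Aromatic: A, D. Total: 2.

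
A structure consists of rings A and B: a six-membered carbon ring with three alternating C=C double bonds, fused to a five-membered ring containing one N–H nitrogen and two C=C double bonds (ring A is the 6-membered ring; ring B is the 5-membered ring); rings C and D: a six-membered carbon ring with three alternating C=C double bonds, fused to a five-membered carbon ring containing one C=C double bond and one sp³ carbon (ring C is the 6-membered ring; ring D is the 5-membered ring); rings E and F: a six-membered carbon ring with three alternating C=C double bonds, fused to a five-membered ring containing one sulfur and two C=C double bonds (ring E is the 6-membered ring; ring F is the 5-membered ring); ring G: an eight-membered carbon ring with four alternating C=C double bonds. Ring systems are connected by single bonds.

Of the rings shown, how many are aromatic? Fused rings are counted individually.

Rings A and B form a fused bicyclic system (with one N–H) with 9 sp² atoms and 10 π electrons from ring double bonds plus a heteroatom lone pair. 10 = 4(2)+2, so the system is aromatic and both rings count as aromatic (indole).
Ring C is planar and fully conjugated; 3 ring double bonds give 6 π electrons. 6 = 4(1)+2, so ring C is aromatic (benzene ring).
Ring D has one sp³ carbon, so it is not fully conjugated — not aromatic (cyclopentene ring).
Rings E and F form a fused bicyclic system (with one sulfur) with 9 sp² atoms and 10 π electrons from ring double bonds plus a heteroatom lone pair. 10 = 4(2)+2, so the system is aromatic and both rings count as aromatic (benzothiophene).
Ring G has only sp² ring atoms; a planar conformation would have a fully conjugated π system of 8 electrons. But 8 = 4(2), which is 4n not 4n+2, so ring G is not aromatic (cyclooctatetraene) — cyclooctatetraene distorts into a non-planar tub to avoid antiaromaticity.
Aromatic: A, B, C, E, F. Total: 5.

5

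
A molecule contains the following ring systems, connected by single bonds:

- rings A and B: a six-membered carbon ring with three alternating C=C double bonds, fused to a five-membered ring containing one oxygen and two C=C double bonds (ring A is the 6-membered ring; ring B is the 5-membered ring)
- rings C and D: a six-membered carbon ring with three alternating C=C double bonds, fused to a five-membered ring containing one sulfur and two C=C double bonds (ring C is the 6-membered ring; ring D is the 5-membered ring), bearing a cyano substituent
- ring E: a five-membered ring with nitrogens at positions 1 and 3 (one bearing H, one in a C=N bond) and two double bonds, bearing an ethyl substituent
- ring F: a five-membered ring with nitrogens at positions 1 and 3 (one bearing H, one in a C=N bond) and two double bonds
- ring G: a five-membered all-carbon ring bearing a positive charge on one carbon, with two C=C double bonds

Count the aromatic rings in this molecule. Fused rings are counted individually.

Rings A and B form a fused bicyclic system (with one oxygen) with 9 sp² atoms and 10 π electrons from ring double bonds plus a heteroatom lone pair. 10 = 4(2)+2, so the system is aromatic and both rings count as aromatic (benzofuran).
Rings C and D form a fused bicyclic system (with one sulfur) with 9 sp² atoms and 10 π electrons from ring double bonds plus a heteroatom lone pair. 10 = 4(2)+2, so the system is aromatic and both rings count as aromatic (benzothiophene).
Ring E has a continuous p-orbital overlap around the ring; 2 ring double bonds (4 π electrons) plus a heteroatom lone pair (2) give 6 π electrons. That satisfies 4n+2 with n=1, so ring E is aromatic (imidazole).
Ring F is fully conjugated (every ring atom contributes a p orbital); 2 ring double bonds (4 π electrons) plus a heteroatom lone pair (2) give 6 π electrons. 6 = 4(1)+2, so ring F is aromatic (imidazole).
Ring G has only sp² ring atoms; a planar conformation would have a fully conjugated π system of 4 electrons. But 4 = 4(1), which is 4n not 4n+2, so ring G is not aromatic (cyclopentadienyl cation).
Aromatic: A, B, C, D, E, F. Total: 6.

6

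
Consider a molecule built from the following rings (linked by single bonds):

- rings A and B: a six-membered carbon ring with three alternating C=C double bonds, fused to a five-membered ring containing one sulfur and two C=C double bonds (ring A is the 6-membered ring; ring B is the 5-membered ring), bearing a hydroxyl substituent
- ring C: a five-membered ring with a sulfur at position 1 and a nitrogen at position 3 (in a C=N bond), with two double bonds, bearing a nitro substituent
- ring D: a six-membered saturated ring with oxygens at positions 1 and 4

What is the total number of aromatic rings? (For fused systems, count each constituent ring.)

Rings A and B form a fused bicyclic system (with one sulfur) with 9 sp² atoms and 10 π electrons from ring double bonds plus a heteroatom lone pair. 10 = 4(2)+2, so the system is aromatic and both rings count as aromatic (benzothiophene).
Ring C has a continuous p-orbital overlap around the ring; 2 ring double bonds (4 π electrons) plus a heteroatom lone pair (2) give 6 π electrons. That satisfies 4n+2 with n=1, so ring C is aromatic (thiazole).
Ring D has only sp³ atoms, so it is not fully conjugated — not aromatic (1,4-dioxane).
Aromatic: A, B, C. Total: 3.

3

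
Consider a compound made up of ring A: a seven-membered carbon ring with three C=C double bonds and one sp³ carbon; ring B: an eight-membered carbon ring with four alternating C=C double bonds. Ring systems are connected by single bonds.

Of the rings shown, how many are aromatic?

0

Ring A has one sp³ carbon, so it is not fully conjugated — not aromatic (cycloheptatriene).
Ring B has only sp² ring atoms; a planar conformation would have a fully conjugated π system of 8 electrons. But 8 = 4(2), which is 4n not 4n+2, so ring B is not aromatic (cyclooctatetraene) — cyclooctatetraene distorts into a non-planar tub to avoid antiaromaticity.
No ring is aromatic. Total: 0.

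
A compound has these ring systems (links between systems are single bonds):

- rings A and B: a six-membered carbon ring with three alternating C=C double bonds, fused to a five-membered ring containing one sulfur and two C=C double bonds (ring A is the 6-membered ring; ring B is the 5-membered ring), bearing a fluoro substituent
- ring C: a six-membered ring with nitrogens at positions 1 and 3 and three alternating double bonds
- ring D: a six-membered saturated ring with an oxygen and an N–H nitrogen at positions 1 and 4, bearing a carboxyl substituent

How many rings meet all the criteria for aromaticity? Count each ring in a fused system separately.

3

Rings A and B form a fused bicyclic system (with one sulfur) with 9 sp² atoms and 10 π electrons from ring double bonds plus a heteroatom lone pair. 10 = 4(2)+2, so the system is aromatic and both rings count as aromatic (benzothiophene).
Ring C is fully conjugated (every ring atom contributes a p orbital); 3 ring double bonds give 6 π electrons. 6 = 4(1)+2, so ring C is aromatic (pyrimidine).
Ring D has only sp³ atoms, so it is not fully conjugated — not aromatic (morpholine).
Aromatic: A, B, C. Total: 3.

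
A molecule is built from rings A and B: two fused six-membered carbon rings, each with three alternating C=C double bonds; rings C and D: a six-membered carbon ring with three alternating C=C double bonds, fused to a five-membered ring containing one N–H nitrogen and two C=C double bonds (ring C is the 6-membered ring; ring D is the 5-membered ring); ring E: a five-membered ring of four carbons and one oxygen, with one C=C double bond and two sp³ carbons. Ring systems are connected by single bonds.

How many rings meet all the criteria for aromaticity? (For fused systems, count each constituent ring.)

4

Rings A and B form a fused bicyclic system with 10 sp² atoms and 10 π electrons from ring double bonds. 10 = 4(2)+2, so the system is aromatic and both rings count as aromatic (naphthalene).
Rings C and D form a fused bicyclic system (with one N–H) with 9 sp² atoms and 10 π electrons from ring double bonds plus a heteroatom lone pair. 10 = 4(2)+2, so the system is aromatic and both rings count as aromatic (indole).
Ring E has two sp³ carbons, so it is not fully conjugated — not aromatic (2,3-dihydrofuran).
Aromatic: A, B, C, D. Total: 4.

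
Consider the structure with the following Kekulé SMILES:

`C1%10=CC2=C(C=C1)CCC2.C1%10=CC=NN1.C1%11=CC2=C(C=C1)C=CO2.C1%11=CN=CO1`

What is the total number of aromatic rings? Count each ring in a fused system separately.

The SMILES encodes a six-membered carbon ring with three alternating C=C double bonds, fused to a saturated five-membered carbon ring; a five-membered ring with two adjacent nitrogens (one bearing H, one in a double bond) and two double bonds; a six-membered carbon ring with three alternating C=C double bonds, fused to a five-membered ring containing one oxygen and two C=C double bonds; a five-membered ring with an oxygen at position 1 and a nitrogen at position 3 (in a C=N bond), with two double bonds.
The 6-membered ring is fully conjugated (every ring atom contributes a p orbital); 3 ring double bonds give 6 π electrons. Since 6 = 4n+2 (n=1), it is aromatic (benzene ring).
The 5-membered ring has three sp³ carbons, so it is not fully conjugated — not aromatic (cyclopentane ring).
The 5-membered ring with two adjacent nitrogens (one N–H, one =N–) is fully conjugated (every ring atom contributes a p orbital); 2 ring double bonds (4 π electrons) plus a heteroatom lone pair (2) give 6 π electrons. 6 = 4(1)+2, so it is aromatic (pyrazole).
The fused 6/5-membered bicyclic (with one oxygen) is a single π system with 9 sp² atoms and 10 π electrons from ring double bonds plus a heteroatom lone pair. 10 = 4(2)+2, so the system is aromatic and both rings count as aromatic (benzofuran).
The 5-membered ring with one oxygen and one =N– is planar and fully conjugated; 2 ring double bonds (4 π electrons) plus a heteroatom lone pair (2) give 6 π electrons. 6 = 4(1)+2, so it is aromatic (oxazole).
5 of the 6 rings are aromatic. Total: 5.

5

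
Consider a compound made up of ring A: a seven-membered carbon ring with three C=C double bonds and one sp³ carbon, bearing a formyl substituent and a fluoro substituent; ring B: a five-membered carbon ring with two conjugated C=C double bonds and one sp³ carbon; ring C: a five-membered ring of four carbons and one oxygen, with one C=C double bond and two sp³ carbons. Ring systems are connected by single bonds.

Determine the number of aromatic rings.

0

Ring A has one sp³ carbon, so it is not fully conjugated — not aromatic (cycloheptatriene).
Ring B has one sp³ carbon, so it is not fully conjugated — not aromatic (cyclopentadiene).
Ring C has two sp³ carbons, so it is not fully conjugated — not aromatic (2,3-dihydrofuran).
No ring is aromatic. Total: 0.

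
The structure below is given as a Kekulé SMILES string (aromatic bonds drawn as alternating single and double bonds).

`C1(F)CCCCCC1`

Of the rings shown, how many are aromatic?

0

The SMILES encodes a seven-membered saturated carbon ring.
The 7-membered ring has only sp³ atoms, so it is not fully conjugated — not aromatic (cycloheptane).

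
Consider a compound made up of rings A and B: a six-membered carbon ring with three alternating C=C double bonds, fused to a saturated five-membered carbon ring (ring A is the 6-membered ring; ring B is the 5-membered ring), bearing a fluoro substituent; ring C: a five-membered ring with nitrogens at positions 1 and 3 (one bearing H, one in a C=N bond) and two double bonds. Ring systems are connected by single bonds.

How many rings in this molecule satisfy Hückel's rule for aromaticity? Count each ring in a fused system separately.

2

Ring A has a continuous p-orbital overlap around the ring; 3 ring double bonds give 6 π electrons. That satisfies 4n+2 with n=1, so ring A is aromatic (benzene ring).
Ring B has three sp³ carbons, so it is not fully conjugated — not aromatic (cyclopentane ring).
Ring C has a continuous p-orbital overlap around the ring; 2 ring double bonds (4 π electrons) plus a heteroatom lone pair (2) give 6 π electrons. That satisfies 4n+2 with n=1, so ring C is aromatic (imidazole).
Aromatic: A, C. Total: 2.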